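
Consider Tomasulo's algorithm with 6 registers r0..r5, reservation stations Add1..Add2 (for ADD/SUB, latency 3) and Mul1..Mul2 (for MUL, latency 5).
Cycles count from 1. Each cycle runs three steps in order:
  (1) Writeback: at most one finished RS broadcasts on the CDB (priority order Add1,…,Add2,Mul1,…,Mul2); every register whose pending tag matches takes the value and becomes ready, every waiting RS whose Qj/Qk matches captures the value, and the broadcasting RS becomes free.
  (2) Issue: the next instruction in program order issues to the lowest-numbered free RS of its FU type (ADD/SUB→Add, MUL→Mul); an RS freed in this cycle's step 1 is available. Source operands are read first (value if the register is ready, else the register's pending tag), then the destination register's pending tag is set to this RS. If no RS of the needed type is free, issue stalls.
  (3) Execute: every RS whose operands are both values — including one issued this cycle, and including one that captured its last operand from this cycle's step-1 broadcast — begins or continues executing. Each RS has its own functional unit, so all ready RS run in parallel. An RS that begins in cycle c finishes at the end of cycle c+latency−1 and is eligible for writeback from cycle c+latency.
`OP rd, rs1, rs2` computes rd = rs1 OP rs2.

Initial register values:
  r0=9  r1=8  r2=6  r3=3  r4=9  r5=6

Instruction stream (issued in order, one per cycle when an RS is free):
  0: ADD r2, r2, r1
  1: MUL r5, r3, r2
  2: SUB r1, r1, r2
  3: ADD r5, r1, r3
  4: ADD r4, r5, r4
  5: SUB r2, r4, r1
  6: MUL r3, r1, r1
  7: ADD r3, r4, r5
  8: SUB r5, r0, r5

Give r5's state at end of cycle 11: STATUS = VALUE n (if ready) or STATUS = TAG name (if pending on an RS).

  c1: issue ADD r2<-Add1  regs: r0:9,r1:8,r2:Add1,r3:3,r4:9,r5:6
  c2: issue MUL r5<-Mul1  regs: r0:9,r1:8,r2:Add1,r3:3,r4:9,r5:Mul1
  c3: issue SUB r1<-Add2  regs: r0:9,r1:Add2,r2:Add1,r3:3,r4:9,r5:Mul1
  c4: CDB Add1=14; issue ADD r5<-Add1  regs: r0:9,r1:Add2,r2:14,r3:3,r4:9,r5:Add1
  c5: stall  regs: r0:9,r1:Add2,r2:14,r3:3,r4:9,r5:Add1
  c6: stall  regs: r0:9,r1:Add2,r2:14,r3:3,r4:9,r5:Add1
  c7: CDB Add2=-6; issue ADD r4<-Add2  regs: r0:9,r1:-6,r2:14,r3:3,r4:Add2,r5:Add1
  c8: stall  regs: r0:9,r1:-6,r2:14,r3:3,r4:Add2,r5:Add1
  c9: CDB Mul1=42; stall  regs: r0:9,r1:-6,r2:14,r3:3,r4:Add2,r5:Add1
  c10: CDB Add1=-3; issue SUB r2<-Add1  regs: r0:9,r1:-6,r2:Add1,r3:3,r4:Add2,r5:-3
  c11: issue MUL r3<-Mul1  regs: r0:9,r1:-6,r2:Add1,r3:Mul1,r4:Add2,r5:-3

STATUS = VALUE -3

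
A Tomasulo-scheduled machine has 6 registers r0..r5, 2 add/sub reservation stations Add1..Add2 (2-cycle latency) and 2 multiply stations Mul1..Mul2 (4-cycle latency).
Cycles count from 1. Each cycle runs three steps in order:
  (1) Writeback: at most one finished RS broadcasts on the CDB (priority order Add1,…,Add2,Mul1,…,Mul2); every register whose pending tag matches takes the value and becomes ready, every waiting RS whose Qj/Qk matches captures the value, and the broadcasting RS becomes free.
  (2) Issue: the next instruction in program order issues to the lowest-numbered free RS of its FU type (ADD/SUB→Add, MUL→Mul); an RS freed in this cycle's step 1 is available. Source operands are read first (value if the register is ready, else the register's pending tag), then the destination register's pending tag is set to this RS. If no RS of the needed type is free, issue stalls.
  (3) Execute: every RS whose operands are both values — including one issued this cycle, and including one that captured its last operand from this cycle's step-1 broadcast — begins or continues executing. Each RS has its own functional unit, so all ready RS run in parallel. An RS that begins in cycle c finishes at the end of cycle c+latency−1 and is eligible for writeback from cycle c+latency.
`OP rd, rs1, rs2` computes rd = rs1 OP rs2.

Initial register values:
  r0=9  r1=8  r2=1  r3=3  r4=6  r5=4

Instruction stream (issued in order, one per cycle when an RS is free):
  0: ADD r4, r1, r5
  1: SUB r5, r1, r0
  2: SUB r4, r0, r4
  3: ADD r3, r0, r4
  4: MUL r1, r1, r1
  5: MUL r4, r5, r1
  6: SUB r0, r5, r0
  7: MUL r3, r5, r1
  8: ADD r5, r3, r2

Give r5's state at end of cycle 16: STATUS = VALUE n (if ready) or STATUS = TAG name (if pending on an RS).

cycle 1: issue ADD r4<-Add1 // r0:9,r1:8,r2:1,r3:3,r4:Add1,r5:4
cycle 2: issue SUB r5<-Add2 // r0:9,r1:8,r2:1,r3:3,r4:Add1,r5:Add2
cycle 3: CDB Add1=12; issue SUB r4<-Add1 // r0:9,r1:8,r2:1,r3:3,r4:Add1,r5:Add2
cycle 4: CDB Add2=-1; issue ADD r3<-Add2 // r0:9,r1:8,r2:1,r3:Add2,r4:Add1,r5:-1
cycle 5: CDB Add1=-3; issue MUL r1<-Mul1 // r0:9,r1:Mul1,r2:1,r3:Add2,r4:-3,r5:-1
cycle 6: issue MUL r4<-Mul2 // r0:9,r1:Mul1,r2:1,r3:Add2,r4:Mul2,r5:-1
cycle 7: CDB Add2=6; issue SUB r0<-Add1 // r0:Add1,r1:Mul1,r2:1,r3:6,r4:Mul2,r5:-1
cycle 8: stall // r0:Add1,r1:Mul1,r2:1,r3:6,r4:Mul2,r5:-1
cycle 9: CDB Add1=-10; stall // r0:-10,r1:Mul1,r2:1,r3:6,r4:Mul2,r5:-1
cycle 10: CDB Mul1=64; issue MUL r3<-Mul1 // r0:-10,r1:64,r2:1,r3:Mul1,r4:Mul2,r5:-1
cycle 11: issue ADD r5<-Add1 // r0:-10,r1:64,r2:1,r3:Mul1,r4:Mul2,r5:Add1
cycle 12: - // r0:-10,r1:64,r2:1,r3:Mul1,r4:Mul2,r5:Add1
cycle 13: - // r0:-10,r1:64,r2:1,r3:Mul1,r4:Mul2,r5:Add1
cycle 14: CDB Mul1=-64 // r0:-10,r1:64,r2:1,r3:-64,r4:Mul2,r5:Add1
cycle 15: CDB Mul2=-64 // r0:-10,r1:64,r2:1,r3:-64,r4:-64,r5:Add1
cycle 16: CDB Add1=-63 // r0:-10,r1:64,r2:1,r3:-64,r4:-64,r5:-63

STATUS = VALUE -63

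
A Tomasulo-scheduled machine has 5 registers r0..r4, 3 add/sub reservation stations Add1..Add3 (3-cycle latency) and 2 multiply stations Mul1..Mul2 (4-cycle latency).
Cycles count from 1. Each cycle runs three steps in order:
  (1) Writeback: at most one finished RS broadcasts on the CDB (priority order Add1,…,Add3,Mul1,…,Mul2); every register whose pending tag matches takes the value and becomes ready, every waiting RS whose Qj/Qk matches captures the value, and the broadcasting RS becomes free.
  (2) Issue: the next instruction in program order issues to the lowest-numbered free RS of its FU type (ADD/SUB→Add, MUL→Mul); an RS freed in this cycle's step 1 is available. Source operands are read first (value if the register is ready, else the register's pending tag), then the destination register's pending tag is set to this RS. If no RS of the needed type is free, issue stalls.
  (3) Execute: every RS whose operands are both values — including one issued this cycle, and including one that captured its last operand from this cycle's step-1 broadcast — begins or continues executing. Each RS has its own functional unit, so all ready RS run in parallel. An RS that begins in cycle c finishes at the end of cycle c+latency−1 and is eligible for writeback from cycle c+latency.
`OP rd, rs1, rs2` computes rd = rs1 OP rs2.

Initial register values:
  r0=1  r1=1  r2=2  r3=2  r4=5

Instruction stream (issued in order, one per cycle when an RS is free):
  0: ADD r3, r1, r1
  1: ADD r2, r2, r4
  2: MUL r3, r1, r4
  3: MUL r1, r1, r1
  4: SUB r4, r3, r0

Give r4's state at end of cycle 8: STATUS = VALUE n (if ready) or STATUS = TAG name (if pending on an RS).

STATUS = TAG Add1

cycle 1: issue ADD r3<-Add1 // r0:1,r1:1,r2:2,r3:Add1,r4:5
cycle 2: issue ADD r2<-Add2 // r0:1,r1:1,r2:Add2,r3:Add1,r4:5
cycle 3: issue MUL r3<-Mul1 // r0:1,r1:1,r2:Add2,r3:Mul1,r4:5
cycle 4: CDB Add1=2; issue MUL r1<-Mul2 // r0:1,r1:Mul2,r2:Add2,r3:Mul1,r4:5
cycle 5: CDB Add2=7; issue SUB r4<-Add1 // r0:1,r1:Mul2,r2:7,r3:Mul1,r4:Add1
cycle 6: - // r0:1,r1:Mul2,r2:7,r3:Mul1,r4:Add1
cycle 7: CDB Mul1=5 // r0:1,r1:Mul2,r2:7,r3:5,r4:Add1
cycle 8: CDB Mul2=1 // r0:1,r1:1,r2:7,r3:5,r4:Add1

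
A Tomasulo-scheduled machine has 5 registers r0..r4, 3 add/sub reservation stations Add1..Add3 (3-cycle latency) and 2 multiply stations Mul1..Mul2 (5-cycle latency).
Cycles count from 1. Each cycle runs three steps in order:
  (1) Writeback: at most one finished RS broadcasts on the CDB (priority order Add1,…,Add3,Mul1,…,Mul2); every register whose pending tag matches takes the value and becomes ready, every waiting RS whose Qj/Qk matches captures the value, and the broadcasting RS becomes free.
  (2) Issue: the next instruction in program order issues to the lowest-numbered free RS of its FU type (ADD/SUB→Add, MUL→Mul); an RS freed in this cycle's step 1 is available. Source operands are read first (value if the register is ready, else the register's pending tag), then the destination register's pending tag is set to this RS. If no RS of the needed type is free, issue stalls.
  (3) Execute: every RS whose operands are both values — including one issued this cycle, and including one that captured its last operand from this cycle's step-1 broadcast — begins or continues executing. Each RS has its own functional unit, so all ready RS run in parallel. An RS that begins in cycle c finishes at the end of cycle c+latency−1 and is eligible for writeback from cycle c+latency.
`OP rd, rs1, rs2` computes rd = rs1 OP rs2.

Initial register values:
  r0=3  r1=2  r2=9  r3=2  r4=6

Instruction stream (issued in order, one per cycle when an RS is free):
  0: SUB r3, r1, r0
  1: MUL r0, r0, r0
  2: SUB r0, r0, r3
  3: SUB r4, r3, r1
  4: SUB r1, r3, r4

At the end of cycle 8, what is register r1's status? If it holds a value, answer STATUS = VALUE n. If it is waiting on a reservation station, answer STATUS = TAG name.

c1: issue SUB r3<-Add1 | r0:3,r1:2,r2:9,r3:Add1,r4:6
c2: issue MUL r0<-Mul1 | r0:Mul1,r1:2,r2:9,r3:Add1,r4:6
c3: issue SUB r0<-Add2 | r0:Add2,r1:2,r2:9,r3:Add1,r4:6
c4: CDB Add1=-1; issue SUB r4<-Add1 | r0:Add2,r1:2,r2:9,r3:-1,r4:Add1
c5: issue SUB r1<-Add3 | r0:Add2,r1:Add3,r2:9,r3:-1,r4:Add1
c6: - | r0:Add2,r1:Add3,r2:9,r3:-1,r4:Add1
c7: CDB Add1=-3 | r0:Add2,r1:Add3,r2:9,r3:-1,r4:-3
c8: CDB Mul1=9 | r0:Add2,r1:Add3,r2:9,r3:-1,r4:-3

STATUS = TAG Add3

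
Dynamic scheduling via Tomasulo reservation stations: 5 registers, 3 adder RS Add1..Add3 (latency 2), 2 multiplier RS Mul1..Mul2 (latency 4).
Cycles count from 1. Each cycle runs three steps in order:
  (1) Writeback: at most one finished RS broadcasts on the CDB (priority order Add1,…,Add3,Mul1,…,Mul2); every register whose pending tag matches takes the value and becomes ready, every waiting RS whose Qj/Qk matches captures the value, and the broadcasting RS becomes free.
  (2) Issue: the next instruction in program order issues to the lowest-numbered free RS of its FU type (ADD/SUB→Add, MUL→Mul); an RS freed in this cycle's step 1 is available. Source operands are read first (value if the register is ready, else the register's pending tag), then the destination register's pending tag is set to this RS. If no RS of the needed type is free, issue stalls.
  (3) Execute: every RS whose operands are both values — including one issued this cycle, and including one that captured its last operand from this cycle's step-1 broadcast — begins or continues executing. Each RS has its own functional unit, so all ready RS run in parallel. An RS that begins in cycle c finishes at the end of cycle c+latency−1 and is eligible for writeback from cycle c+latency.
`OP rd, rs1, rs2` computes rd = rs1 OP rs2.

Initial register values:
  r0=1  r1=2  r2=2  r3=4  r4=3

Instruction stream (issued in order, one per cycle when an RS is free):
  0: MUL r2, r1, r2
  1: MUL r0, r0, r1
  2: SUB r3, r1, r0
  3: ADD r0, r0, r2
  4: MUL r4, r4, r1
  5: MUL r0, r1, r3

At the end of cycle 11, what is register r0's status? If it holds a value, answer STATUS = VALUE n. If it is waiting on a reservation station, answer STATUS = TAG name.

STATUS = TAG Mul2

  c1: issue MUL r2<-Mul1  regs: r0:1,r1:2,r2:Mul1,r3:4,r4:3
  c2: issue MUL r0<-Mul2  regs: r0:Mul2,r1:2,r2:Mul1,r3:4,r4:3
  c3: issue SUB r3<-Add1  regs: r0:Mul2,r1:2,r2:Mul1,r3:Add1,r4:3
  c4: issue ADD r0<-Add2  regs: r0:Add2,r1:2,r2:Mul1,r3:Add1,r4:3
  c5: CDB Mul1=4; issue MUL r4<-Mul1  regs: r0:Add2,r1:2,r2:4,r3:Add1,r4:Mul1
  c6: CDB Mul2=2; issue MUL r0<-Mul2  regs: r0:Mul2,r1:2,r2:4,r3:Add1,r4:Mul1
  c7: -  regs: r0:Mul2,r1:2,r2:4,r3:Add1,r4:Mul1
  c8: CDB Add1=0  regs: r0:Mul2,r1:2,r2:4,r3:0,r4:Mul1
  c9: CDB Add2=6  regs: r0:Mul2,r1:2,r2:4,r3:0,r4:Mul1
  c10: CDB Mul1=6  regs: r0:Mul2,r1:2,r2:4,r3:0,r4:6
  c11: -  regs: r0:Mul2,r1:2,r2:4,r3:0,r4:6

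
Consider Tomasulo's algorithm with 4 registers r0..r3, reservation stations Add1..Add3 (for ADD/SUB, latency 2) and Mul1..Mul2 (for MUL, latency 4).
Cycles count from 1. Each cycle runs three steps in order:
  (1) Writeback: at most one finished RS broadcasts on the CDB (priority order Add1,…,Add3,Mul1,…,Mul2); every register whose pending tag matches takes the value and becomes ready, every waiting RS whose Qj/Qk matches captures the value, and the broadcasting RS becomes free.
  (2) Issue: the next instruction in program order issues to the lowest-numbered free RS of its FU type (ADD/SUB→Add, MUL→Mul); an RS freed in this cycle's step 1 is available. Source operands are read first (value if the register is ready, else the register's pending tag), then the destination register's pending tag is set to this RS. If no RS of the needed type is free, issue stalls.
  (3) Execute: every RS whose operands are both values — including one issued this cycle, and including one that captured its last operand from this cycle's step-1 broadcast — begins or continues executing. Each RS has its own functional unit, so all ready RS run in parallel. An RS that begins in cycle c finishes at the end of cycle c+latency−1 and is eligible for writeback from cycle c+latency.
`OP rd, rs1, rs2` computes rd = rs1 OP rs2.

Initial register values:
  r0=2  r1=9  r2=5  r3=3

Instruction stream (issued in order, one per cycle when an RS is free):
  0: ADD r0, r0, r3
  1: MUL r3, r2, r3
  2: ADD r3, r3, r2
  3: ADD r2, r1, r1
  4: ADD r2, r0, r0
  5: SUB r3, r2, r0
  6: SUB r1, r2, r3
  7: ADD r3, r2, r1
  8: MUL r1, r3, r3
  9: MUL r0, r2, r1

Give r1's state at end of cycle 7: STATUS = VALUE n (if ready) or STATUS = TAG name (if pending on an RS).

c1: issue ADD r0<-Add1 | r0:Add1,r1:9,r2:5,r3:3
c2: issue MUL r3<-Mul1 | r0:Add1,r1:9,r2:5,r3:Mul1
c3: CDB Add1=5; issue ADD r3<-Add1 | r0:5,r1:9,r2:5,r3:Add1
c4: issue ADD r2<-Add2 | r0:5,r1:9,r2:Add2,r3:Add1
c5: issue ADD r2<-Add3 | r0:5,r1:9,r2:Add3,r3:Add1
c6: CDB Add2=18; issue SUB r3<-Add2 | r0:5,r1:9,r2:Add3,r3:Add2
c7: CDB Add3=10; issue SUB r1<-Add3 | r0:5,r1:Add3,r2:10,r3:Add2

STATUS = TAG Add3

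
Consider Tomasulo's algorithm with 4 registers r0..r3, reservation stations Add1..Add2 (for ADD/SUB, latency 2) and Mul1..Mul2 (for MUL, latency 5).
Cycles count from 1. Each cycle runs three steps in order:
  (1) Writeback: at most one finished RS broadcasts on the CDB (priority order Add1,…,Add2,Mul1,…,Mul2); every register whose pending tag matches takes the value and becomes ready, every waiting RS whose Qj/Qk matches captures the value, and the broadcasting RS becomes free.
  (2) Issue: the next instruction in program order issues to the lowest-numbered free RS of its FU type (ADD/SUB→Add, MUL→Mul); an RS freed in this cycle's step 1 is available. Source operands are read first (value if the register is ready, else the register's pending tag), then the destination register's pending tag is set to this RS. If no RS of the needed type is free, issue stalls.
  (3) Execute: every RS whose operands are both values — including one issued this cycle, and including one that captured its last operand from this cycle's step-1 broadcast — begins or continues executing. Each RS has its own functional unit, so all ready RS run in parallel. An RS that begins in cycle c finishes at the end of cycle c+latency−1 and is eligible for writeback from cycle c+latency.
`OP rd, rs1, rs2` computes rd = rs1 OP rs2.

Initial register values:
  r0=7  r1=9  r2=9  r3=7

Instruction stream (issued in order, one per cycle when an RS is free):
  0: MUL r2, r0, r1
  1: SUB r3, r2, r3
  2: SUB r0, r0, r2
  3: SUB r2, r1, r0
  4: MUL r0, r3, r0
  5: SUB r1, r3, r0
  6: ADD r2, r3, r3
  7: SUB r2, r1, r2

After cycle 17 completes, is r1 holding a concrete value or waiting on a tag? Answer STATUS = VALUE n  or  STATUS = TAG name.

cycle 1: issue MUL r2<-Mul1 // r0:7,r1:9,r2:Mul1,r3:7
cycle 2: issue SUB r3<-Add1 // r0:7,r1:9,r2:Mul1,r3:Add1
cycle 3: issue SUB r0<-Add2 // r0:Add2,r1:9,r2:Mul1,r3:Add1
cycle 4: stall // r0:Add2,r1:9,r2:Mul1,r3:Add1
cycle 5: stall // r0:Add2,r1:9,r2:Mul1,r3:Add1
cycle 6: CDB Mul1=63; stall // r0:Add2,r1:9,r2:63,r3:Add1
cycle 7: stall // r0:Add2,r1:9,r2:63,r3:Add1
cycle 8: CDB Add1=56; issue SUB r2<-Add1 // r0:Add2,r1:9,r2:Add1,r3:56
cycle 9: CDB Add2=-56; issue MUL r0<-Mul1 // r0:Mul1,r1:9,r2:Add1,r3:56
cycle 10: issue SUB r1<-Add2 // r0:Mul1,r1:Add2,r2:Add1,r3:56
cycle 11: CDB Add1=65; issue ADD r2<-Add1 // r0:Mul1,r1:Add2,r2:Add1,r3:56
cycle 12: stall // r0:Mul1,r1:Add2,r2:Add1,r3:56
cycle 13: CDB Add1=112; issue SUB r2<-Add1 // r0:Mul1,r1:Add2,r2:Add1,r3:56
cycle 14: CDB Mul1=-3136 // r0:-3136,r1:Add2,r2:Add1,r3:56
cycle 15: - // r0:-3136,r1:Add2,r2:Add1,r3:56
cycle 16: CDB Add2=3192 // r0:-3136,r1:3192,r2:Add1,r3:56
cycle 17: - // r0:-3136,r1:3192,r2:Add1,r3:56

STATUS = VALUE 3192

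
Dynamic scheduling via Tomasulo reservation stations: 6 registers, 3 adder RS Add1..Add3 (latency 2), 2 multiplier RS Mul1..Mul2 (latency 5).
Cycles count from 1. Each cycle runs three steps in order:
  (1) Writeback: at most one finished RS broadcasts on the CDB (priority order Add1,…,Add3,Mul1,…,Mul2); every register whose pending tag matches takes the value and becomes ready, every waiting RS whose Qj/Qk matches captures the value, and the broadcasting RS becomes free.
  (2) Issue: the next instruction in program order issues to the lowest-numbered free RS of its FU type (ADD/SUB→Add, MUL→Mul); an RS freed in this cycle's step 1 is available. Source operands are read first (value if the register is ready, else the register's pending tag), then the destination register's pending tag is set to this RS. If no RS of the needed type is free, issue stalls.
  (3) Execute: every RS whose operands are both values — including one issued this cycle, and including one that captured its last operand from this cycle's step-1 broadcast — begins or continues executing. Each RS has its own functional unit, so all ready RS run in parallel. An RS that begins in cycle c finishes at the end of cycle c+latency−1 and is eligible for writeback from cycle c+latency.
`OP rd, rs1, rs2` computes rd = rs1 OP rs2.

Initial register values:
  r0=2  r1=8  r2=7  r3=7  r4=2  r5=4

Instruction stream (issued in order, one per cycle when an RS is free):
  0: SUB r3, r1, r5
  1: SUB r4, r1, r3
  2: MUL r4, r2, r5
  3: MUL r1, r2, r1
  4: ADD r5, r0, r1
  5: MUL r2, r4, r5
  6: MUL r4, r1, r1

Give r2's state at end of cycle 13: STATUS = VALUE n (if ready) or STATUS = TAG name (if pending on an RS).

STATUS = TAG Mul1

c1: issue SUB r3<-Add1 | r0:2,r1:8,r2:7,r3:Add1,r4:2,r5:4
c2: issue SUB r4<-Add2 | r0:2,r1:8,r2:7,r3:Add1,r4:Add2,r5:4
c3: CDB Add1=4; issue MUL r4<-Mul1 | r0:2,r1:8,r2:7,r3:4,r4:Mul1,r5:4
c4: issue MUL r1<-Mul2 | r0:2,r1:Mul2,r2:7,r3:4,r4:Mul1,r5:4
c5: CDB Add2=4; issue ADD r5<-Add1 | r0:2,r1:Mul2,r2:7,r3:4,r4:Mul1,r5:Add1
c6: stall | r0:2,r1:Mul2,r2:7,r3:4,r4:Mul1,r5:Add1
c7: stall | r0:2,r1:Mul2,r2:7,r3:4,r4:Mul1,r5:Add1
c8: CDB Mul1=28; issue MUL r2<-Mul1 | r0:2,r1:Mul2,r2:Mul1,r3:4,r4:28,r5:Add1
c9: CDB Mul2=56; issue MUL r4<-Mul2 | r0:2,r1:56,r2:Mul1,r3:4,r4:Mul2,r5:Add1
c10: - | r0:2,r1:56,r2:Mul1,r3:4,r4:Mul2,r5:Add1
c11: CDB Add1=58 | r0:2,r1:56,r2:Mul1,r3:4,r4:Mul2,r5:58
c12: - | r0:2,r1:56,r2:Mul1,r3:4,r4:Mul2,r5:58
c13: - | r0:2,r1:56,r2:Mul1,r3:4,r4:Mul2,r5:58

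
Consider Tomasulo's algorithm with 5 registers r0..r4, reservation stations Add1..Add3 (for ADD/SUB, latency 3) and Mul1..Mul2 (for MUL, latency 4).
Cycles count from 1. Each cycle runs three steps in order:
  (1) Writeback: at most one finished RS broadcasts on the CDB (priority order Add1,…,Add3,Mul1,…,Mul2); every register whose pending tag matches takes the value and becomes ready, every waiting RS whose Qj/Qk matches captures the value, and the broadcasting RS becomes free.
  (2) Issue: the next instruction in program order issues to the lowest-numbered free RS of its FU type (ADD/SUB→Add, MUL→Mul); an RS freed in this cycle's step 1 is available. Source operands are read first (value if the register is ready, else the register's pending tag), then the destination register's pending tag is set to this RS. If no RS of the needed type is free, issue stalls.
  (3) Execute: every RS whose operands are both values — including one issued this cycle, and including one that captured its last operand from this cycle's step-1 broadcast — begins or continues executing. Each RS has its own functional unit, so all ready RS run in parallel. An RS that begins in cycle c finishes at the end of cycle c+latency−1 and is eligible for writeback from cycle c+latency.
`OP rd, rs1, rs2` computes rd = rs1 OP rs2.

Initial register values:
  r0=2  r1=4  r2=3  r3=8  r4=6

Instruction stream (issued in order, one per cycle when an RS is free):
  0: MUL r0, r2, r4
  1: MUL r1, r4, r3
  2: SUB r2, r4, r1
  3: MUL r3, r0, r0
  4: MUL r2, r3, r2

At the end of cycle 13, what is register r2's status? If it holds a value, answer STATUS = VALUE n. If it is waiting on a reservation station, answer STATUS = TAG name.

cycle 1: issue MUL r0<-Mul1 // r0:Mul1,r1:4,r2:3,r3:8,r4:6
cycle 2: issue MUL r1<-Mul2 // r0:Mul1,r1:Mul2,r2:3,r3:8,r4:6
cycle 3: issue SUB r2<-Add1 // r0:Mul1,r1:Mul2,r2:Add1,r3:8,r4:6
cycle 4: stall // r0:Mul1,r1:Mul2,r2:Add1,r3:8,r4:6
cycle 5: CDB Mul1=18; issue MUL r3<-Mul1 // r0:18,r1:Mul2,r2:Add1,r3:Mul1,r4:6
cycle 6: CDB Mul2=48; issue MUL r2<-Mul2 // r0:18,r1:48,r2:Mul2,r3:Mul1,r4:6
cycle 7: - // r0:18,r1:48,r2:Mul2,r3:Mul1,r4:6
cycle 8: - // r0:18,r1:48,r2:Mul2,r3:Mul1,r4:6
cycle 9: CDB Add1=-42 // r0:18,r1:48,r2:Mul2,r3:Mul1,r4:6
cycle 10: CDB Mul1=324 // r0:18,r1:48,r2:Mul2,r3:324,r4:6
cycle 11: - // r0:18,r1:48,r2:Mul2,r3:324,r4:6
cycle 12: - // r0:18,r1:48,r2:Mul2,r3:324,r4:6
cycle 13: - // r0:18,r1:48,r2:Mul2,r3:324,r4:6

STATUS = TAG Mul2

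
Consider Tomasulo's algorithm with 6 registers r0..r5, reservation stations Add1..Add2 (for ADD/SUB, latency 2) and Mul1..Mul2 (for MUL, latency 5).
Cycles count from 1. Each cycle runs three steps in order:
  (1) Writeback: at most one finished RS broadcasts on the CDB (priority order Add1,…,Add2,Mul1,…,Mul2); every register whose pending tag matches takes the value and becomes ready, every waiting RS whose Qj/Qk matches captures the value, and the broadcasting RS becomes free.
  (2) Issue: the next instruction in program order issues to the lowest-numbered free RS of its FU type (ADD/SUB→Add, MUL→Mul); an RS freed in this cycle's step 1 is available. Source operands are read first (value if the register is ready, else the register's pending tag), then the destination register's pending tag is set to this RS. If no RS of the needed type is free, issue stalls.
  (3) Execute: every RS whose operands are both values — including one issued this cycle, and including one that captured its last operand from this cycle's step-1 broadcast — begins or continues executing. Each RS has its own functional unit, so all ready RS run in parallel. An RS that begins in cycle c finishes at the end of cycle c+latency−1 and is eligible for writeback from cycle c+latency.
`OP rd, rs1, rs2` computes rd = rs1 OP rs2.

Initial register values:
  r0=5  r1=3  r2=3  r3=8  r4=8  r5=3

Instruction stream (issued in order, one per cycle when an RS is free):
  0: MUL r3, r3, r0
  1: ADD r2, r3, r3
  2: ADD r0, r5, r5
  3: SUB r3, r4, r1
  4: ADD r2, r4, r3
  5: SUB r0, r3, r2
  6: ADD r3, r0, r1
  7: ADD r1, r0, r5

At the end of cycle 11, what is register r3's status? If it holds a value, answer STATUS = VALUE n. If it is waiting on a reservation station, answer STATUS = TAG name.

STATUS = TAG Add2

cycle 1: issue MUL r3<-Mul1 // r0:5,r1:3,r2:3,r3:Mul1,r4:8,r5:3
cycle 2: issue ADD r2<-Add1 // r0:5,r1:3,r2:Add1,r3:Mul1,r4:8,r5:3
cycle 3: issue ADD r0<-Add2 // r0:Add2,r1:3,r2:Add1,r3:Mul1,r4:8,r5:3
cycle 4: stall // r0:Add2,r1:3,r2:Add1,r3:Mul1,r4:8,r5:3
cycle 5: CDB Add2=6; issue SUB r3<-Add2 // r0:6,r1:3,r2:Add1,r3:Add2,r4:8,r5:3
cycle 6: CDB Mul1=40; stall // r0:6,r1:3,r2:Add1,r3:Add2,r4:8,r5:3
cycle 7: CDB Add2=5; issue ADD r2<-Add2 // r0:6,r1:3,r2:Add2,r3:5,r4:8,r5:3
cycle 8: CDB Add1=80; issue SUB r0<-Add1 // r0:Add1,r1:3,r2:Add2,r3:5,r4:8,r5:3
cycle 9: CDB Add2=13; issue ADD r3<-Add2 // r0:Add1,r1:3,r2:13,r3:Add2,r4:8,r5:3
cycle 10: stall // r0:Add1,r1:3,r2:13,r3:Add2,r4:8,r5:3
cycle 11: CDB Add1=-8; issue ADD r1<-Add1 // r0:-8,r1:Add1,r2:13,r3:Add2,r4:8,r5:3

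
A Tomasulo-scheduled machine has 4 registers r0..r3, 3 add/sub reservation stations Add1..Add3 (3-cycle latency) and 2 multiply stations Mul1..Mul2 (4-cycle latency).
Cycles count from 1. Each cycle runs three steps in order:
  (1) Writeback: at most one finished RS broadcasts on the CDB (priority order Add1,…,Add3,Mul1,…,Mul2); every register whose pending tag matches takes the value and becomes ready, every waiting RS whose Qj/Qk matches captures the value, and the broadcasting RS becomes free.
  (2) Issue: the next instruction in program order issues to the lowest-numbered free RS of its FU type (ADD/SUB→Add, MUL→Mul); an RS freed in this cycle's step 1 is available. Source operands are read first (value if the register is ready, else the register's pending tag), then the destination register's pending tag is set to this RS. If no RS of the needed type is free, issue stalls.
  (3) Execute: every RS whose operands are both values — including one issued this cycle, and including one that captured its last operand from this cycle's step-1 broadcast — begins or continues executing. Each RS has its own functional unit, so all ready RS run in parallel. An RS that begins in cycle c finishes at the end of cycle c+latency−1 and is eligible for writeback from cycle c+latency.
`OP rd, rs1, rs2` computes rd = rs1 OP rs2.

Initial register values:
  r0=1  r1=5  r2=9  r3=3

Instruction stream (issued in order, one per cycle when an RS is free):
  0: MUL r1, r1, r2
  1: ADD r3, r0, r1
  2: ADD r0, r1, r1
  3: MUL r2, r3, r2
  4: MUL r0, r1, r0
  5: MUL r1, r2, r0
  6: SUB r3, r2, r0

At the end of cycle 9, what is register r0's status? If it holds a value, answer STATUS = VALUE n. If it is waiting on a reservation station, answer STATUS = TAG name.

  c1: issue MUL r1<-Mul1  regs: r0:1,r1:Mul1,r2:9,r3:3
  c2: issue ADD r3<-Add1  regs: r0:1,r1:Mul1,r2:9,r3:Add1
  c3: issue ADD r0<-Add2  regs: r0:Add2,r1:Mul1,r2:9,r3:Add1
  c4: issue MUL r2<-Mul2  regs: r0:Add2,r1:Mul1,r2:Mul2,r3:Add1
  c5: CDB Mul1=45; issue MUL r0<-Mul1  regs: r0:Mul1,r1:45,r2:Mul2,r3:Add1
  c6: stall  regs: r0:Mul1,r1:45,r2:Mul2,r3:Add1
  c7: stall  regs: r0:Mul1,r1:45,r2:Mul2,r3:Add1
  c8: CDB Add1=46; stall  regs: r0:Mul1,r1:45,r2:Mul2,r3:46
  c9: CDB Add2=90; stall  regs: r0:Mul1,r1:45,r2:Mul2,r3:46

STATUS = TAG Mul1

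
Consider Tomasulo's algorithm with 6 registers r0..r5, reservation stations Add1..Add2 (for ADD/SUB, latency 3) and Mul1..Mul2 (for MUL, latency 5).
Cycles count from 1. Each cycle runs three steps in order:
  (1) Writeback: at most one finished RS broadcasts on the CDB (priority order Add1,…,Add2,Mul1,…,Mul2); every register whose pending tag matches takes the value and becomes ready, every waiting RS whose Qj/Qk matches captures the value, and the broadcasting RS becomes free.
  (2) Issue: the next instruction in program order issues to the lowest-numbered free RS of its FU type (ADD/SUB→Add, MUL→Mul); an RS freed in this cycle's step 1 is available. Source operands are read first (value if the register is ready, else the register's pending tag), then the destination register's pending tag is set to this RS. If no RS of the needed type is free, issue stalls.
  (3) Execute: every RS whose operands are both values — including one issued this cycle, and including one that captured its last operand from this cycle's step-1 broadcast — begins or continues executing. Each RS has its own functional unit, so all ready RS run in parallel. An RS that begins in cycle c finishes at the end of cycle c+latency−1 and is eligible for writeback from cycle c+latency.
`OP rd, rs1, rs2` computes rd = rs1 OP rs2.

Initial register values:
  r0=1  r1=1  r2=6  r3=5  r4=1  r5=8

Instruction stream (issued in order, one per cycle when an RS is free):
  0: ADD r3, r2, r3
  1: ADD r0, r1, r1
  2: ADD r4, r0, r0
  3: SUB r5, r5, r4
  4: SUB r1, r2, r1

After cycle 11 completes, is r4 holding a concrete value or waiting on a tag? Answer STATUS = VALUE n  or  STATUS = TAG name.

STATUS = VALUE 4

  c1: issue ADD r3<-Add1  regs: r0:1,r1:1,r2:6,r3:Add1,r4:1,r5:8
  c2: issue ADD r0<-Add2  regs: r0:Add2,r1:1,r2:6,r3:Add1,r4:1,r5:8
  c3: stall  regs: r0:Add2,r1:1,r2:6,r3:Add1,r4:1,r5:8
  c4: CDB Add1=11; issue ADD r4<-Add1  regs: r0:Add2,r1:1,r2:6,r3:11,r4:Add1,r5:8
  c5: CDB Add2=2; issue SUB r5<-Add2  regs: r0:2,r1:1,r2:6,r3:11,r4:Add1,r5:Add2
  c6: stall  regs: r0:2,r1:1,r2:6,r3:11,r4:Add1,r5:Add2
  c7: stall  regs: r0:2,r1:1,r2:6,r3:11,r4:Add1,r5:Add2
  c8: CDB Add1=4; issue SUB r1<-Add1  regs: r0:2,r1:Add1,r2:6,r3:11,r4:4,r5:Add2
  c9: -  regs: r0:2,r1:Add1,r2:6,r3:11,r4:4,r5:Add2
  c10: -  regs: r0:2,r1:Add1,r2:6,r3:11,r4:4,r5:Add2
  c11: CDB Add1=5  regs: r0:2,r1:5,r2:6,r3:11,r4:4,r5:Add2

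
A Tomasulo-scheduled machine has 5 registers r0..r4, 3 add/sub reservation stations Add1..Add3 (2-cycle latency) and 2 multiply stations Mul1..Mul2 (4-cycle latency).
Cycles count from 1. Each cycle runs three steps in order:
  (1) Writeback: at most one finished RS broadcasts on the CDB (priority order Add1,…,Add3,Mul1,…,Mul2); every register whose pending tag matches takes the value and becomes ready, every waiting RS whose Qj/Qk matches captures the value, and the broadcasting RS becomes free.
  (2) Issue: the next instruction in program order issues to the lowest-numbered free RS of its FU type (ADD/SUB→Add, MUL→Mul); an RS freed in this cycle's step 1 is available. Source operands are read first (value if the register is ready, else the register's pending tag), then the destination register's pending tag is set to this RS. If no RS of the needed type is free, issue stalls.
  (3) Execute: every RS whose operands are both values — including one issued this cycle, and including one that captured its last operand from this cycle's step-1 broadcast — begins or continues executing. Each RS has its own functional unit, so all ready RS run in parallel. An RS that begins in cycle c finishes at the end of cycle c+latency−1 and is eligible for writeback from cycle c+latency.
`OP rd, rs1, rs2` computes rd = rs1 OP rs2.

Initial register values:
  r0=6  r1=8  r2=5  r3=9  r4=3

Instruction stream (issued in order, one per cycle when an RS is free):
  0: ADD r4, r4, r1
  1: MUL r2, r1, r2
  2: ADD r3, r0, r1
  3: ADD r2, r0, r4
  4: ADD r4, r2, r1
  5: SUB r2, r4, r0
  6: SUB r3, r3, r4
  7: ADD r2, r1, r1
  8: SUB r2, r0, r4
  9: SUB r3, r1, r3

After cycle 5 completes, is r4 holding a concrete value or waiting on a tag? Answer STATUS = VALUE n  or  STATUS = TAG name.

STATUS = TAG Add1

cycle 1: issue ADD r4<-Add1 // r0:6,r1:8,r2:5,r3:9,r4:Add1
cycle 2: issue MUL r2<-Mul1 // r0:6,r1:8,r2:Mul1,r3:9,r4:Add1
cycle 3: CDB Add1=11; issue ADD r3<-Add1 // r0:6,r1:8,r2:Mul1,r3:Add1,r4:11
cycle 4: issue ADD r2<-Add2 // r0:6,r1:8,r2:Add2,r3:Add1,r4:11
cycle 5: CDB Add1=14; issue ADD r4<-Add1 // r0:6,r1:8,r2:Add2,r3:14,r4:Add1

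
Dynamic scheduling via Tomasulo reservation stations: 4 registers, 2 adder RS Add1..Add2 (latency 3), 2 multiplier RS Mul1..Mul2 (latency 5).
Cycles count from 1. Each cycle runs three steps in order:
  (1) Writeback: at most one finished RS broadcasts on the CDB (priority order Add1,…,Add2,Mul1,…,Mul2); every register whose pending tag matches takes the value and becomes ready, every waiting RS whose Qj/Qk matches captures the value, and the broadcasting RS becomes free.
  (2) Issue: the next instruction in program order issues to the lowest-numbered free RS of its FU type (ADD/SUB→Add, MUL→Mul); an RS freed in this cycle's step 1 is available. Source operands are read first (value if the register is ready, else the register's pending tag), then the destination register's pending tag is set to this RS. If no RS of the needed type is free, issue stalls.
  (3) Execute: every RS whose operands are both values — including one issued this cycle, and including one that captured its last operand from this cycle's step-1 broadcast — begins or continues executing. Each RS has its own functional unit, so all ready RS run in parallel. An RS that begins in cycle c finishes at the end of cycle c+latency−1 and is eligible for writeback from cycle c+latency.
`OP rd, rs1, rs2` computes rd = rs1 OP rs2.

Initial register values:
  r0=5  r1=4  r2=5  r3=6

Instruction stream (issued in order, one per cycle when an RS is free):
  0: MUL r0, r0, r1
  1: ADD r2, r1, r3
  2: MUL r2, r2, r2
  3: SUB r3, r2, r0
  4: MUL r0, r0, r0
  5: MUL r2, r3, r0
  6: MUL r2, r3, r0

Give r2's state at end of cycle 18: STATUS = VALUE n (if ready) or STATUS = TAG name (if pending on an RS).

c1: issue MUL r0<-Mul1 | r0:Mul1,r1:4,r2:5,r3:6
c2: issue ADD r2<-Add1 | r0:Mul1,r1:4,r2:Add1,r3:6
c3: issue MUL r2<-Mul2 | r0:Mul1,r1:4,r2:Mul2,r3:6
c4: issue SUB r3<-Add2 | r0:Mul1,r1:4,r2:Mul2,r3:Add2
c5: CDB Add1=10; stall | r0:Mul1,r1:4,r2:Mul2,r3:Add2
c6: CDB Mul1=20; issue MUL r0<-Mul1 | r0:Mul1,r1:4,r2:Mul2,r3:Add2
c7: stall | r0:Mul1,r1:4,r2:Mul2,r3:Add2
c8: stall | r0:Mul1,r1:4,r2:Mul2,r3:Add2
c9: stall | r0:Mul1,r1:4,r2:Mul2,r3:Add2
c10: CDB Mul2=100; issue MUL r2<-Mul2 | r0:Mul1,r1:4,r2:Mul2,r3:Add2
c11: CDB Mul1=400; issue MUL r2<-Mul1 | r0:400,r1:4,r2:Mul1,r3:Add2
c12: - | r0:400,r1:4,r2:Mul1,r3:Add2
c13: CDB Add2=80 | r0:400,r1:4,r2:Mul1,r3:80
c14: - | r0:400,r1:4,r2:Mul1,r3:80
c15: - | r0:400,r1:4,r2:Mul1,r3:80
c16: - | r0:400,r1:4,r2:Mul1,r3:80
c17: - | r0:400,r1:4,r2:Mul1,r3:80
c18: CDB Mul1=32000 | r0:400,r1:4,r2:32000,r3:80

STATUS = VALUE 32000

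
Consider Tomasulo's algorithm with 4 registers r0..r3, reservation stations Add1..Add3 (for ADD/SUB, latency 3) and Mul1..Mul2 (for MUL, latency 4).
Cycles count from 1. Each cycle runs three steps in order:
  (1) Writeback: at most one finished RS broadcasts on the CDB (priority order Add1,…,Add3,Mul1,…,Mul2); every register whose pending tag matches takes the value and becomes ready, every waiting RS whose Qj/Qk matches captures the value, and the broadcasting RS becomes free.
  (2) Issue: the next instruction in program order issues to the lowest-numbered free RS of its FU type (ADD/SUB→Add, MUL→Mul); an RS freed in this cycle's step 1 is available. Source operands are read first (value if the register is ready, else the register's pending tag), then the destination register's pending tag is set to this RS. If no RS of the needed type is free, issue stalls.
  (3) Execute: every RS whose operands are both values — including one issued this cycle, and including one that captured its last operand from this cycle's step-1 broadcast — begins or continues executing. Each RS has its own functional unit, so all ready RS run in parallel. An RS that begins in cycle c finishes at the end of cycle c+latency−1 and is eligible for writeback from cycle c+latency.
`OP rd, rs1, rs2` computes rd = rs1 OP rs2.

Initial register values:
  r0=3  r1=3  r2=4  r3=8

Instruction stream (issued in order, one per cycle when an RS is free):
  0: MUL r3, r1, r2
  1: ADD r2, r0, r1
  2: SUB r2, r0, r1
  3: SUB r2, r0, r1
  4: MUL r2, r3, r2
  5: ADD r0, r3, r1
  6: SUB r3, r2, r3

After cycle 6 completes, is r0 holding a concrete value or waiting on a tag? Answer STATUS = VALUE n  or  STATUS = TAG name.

  c1: issue MUL r3<-Mul1  regs: r0:3,r1:3,r2:4,r3:Mul1
  c2: issue ADD r2<-Add1  regs: r0:3,r1:3,r2:Add1,r3:Mul1
  c3: issue SUB r2<-Add2  regs: r0:3,r1:3,r2:Add2,r3:Mul1
  c4: issue SUB r2<-Add3  regs: r0:3,r1:3,r2:Add3,r3:Mul1
  c5: CDB Add1=6; issue MUL r2<-Mul2  regs: r0:3,r1:3,r2:Mul2,r3:Mul1
  c6: CDB Add2=0; issue ADD r0<-Add1  regs: r0:Add1,r1:3,r2:Mul2,r3:Mul1

STATUS = TAG Add1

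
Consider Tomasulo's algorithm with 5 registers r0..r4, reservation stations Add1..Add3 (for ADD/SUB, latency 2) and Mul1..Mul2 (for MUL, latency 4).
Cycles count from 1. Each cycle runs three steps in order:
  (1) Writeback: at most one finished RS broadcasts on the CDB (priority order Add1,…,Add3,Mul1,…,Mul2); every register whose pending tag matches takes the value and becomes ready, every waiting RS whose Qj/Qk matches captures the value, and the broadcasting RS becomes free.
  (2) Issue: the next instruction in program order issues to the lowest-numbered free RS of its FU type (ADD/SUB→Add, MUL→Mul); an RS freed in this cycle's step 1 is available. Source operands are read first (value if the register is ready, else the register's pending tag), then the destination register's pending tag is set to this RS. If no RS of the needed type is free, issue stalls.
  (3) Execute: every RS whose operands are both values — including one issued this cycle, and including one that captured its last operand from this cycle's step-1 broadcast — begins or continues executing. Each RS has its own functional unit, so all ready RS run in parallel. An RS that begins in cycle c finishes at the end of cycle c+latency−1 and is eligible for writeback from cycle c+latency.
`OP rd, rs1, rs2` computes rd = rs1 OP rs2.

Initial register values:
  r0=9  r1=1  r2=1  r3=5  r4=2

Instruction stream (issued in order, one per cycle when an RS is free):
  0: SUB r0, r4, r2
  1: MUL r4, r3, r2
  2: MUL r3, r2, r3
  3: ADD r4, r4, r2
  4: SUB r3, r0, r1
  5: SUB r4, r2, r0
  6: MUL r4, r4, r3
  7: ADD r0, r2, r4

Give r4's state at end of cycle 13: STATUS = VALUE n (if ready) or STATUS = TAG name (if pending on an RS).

STATUS = VALUE 0

cycle 1: issue SUB r0<-Add1 // r0:Add1,r1:1,r2:1,r3:5,r4:2
cycle 2: issue MUL r4<-Mul1 // r0:Add1,r1:1,r2:1,r3:5,r4:Mul1
cycle 3: CDB Add1=1; issue MUL r3<-Mul2 // r0:1,r1:1,r2:1,r3:Mul2,r4:Mul1
cycle 4: issue ADD r4<-Add1 // r0:1,r1:1,r2:1,r3:Mul2,r4:Add1
cycle 5: issue SUB r3<-Add2 // r0:1,r1:1,r2:1,r3:Add2,r4:Add1
cycle 6: CDB Mul1=5; issue SUB r4<-Add3 // r0:1,r1:1,r2:1,r3:Add2,r4:Add3
cycle 7: CDB Add2=0; issue MUL r4<-Mul1 // r0:1,r1:1,r2:1,r3:0,r4:Mul1
cycle 8: CDB Add1=6; issue ADD r0<-Add1 // r0:Add1,r1:1,r2:1,r3:0,r4:Mul1
cycle 9: CDB Add3=0 // r0:Add1,r1:1,r2:1,r3:0,r4:Mul1
cycle 10: CDB Mul2=5 // r0:Add1,r1:1,r2:1,r3:0,r4:Mul1
cycle 11: - // r0:Add1,r1:1,r2:1,r3:0,r4:Mul1
cycle 12: - // r0:Add1,r1:1,r2:1,r3:0,r4:Mul1
cycle 13: CDB Mul1=0 // r0:Add1,r1:1,r2:1,r3:0,r4:0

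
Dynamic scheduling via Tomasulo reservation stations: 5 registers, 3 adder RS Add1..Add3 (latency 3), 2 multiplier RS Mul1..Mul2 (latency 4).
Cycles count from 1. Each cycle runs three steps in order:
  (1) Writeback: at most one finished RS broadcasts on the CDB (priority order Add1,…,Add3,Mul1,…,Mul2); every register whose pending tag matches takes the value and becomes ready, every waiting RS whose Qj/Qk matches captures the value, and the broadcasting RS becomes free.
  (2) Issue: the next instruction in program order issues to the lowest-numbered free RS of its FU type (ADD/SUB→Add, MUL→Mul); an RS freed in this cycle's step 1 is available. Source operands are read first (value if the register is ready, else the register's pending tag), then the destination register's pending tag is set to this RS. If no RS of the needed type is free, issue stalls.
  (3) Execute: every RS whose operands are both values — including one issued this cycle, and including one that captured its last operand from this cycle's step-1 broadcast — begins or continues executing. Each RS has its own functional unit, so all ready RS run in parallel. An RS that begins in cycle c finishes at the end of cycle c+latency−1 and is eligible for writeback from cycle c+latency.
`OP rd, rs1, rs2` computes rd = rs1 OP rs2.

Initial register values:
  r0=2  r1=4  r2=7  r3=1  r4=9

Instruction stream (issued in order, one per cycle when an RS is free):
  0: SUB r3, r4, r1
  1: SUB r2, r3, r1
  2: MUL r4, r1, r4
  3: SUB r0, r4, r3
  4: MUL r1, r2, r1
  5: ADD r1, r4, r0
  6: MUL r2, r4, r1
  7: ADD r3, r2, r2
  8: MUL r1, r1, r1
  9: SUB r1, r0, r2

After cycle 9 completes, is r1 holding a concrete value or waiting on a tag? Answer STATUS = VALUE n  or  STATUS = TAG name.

STATUS = TAG Add3

cycle 1: issue SUB r3<-Add1 // r0:2,r1:4,r2:7,r3:Add1,r4:9
cycle 2: issue SUB r2<-Add2 // r0:2,r1:4,r2:Add2,r3:Add1,r4:9
cycle 3: issue MUL r4<-Mul1 // r0:2,r1:4,r2:Add2,r3:Add1,r4:Mul1
cycle 4: CDB Add1=5; issue SUB r0<-Add1 // r0:Add1,r1:4,r2:Add2,r3:5,r4:Mul1
cycle 5: issue MUL r1<-Mul2 // r0:Add1,r1:Mul2,r2:Add2,r3:5,r4:Mul1
cycle 6: issue ADD r1<-Add3 // r0:Add1,r1:Add3,r2:Add2,r3:5,r4:Mul1
cycle 7: CDB Add2=1; stall // r0:Add1,r1:Add3,r2:1,r3:5,r4:Mul1
cycle 8: CDB Mul1=36; issue MUL r2<-Mul1 // r0:Add1,r1:Add3,r2:Mul1,r3:5,r4:36
cycle 9: issue ADD r3<-Add2 // r0:Add1,r1:Add3,r2:Mul1,r3:Add2,r4:36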